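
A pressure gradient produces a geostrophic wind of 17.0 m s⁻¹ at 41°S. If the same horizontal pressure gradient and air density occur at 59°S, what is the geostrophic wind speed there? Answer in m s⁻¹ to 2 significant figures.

With the same pressure gradient and density, V_g ∝ 1/f ∝ 1/sin φ.
V₂ = V₁ · sin φ₁ / sin φ₂ = 17.0 × sin 41° / sin 59°
V₂ = 17.0 × 0.6561/0.8572 = 13 m s⁻¹

13 m s⁻¹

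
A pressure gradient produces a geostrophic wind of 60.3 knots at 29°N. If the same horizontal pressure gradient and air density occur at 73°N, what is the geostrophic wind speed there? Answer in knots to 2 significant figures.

31 knots

With the same pressure gradient and density, V_g ∝ 1/f ∝ 1/sin φ.
V₂ = V₁ · sin φ₁ / sin φ₂ = 60.3 × sin 29° / sin 73°
V₂ = 60.3 × 0.4848/0.9563 = 31 knots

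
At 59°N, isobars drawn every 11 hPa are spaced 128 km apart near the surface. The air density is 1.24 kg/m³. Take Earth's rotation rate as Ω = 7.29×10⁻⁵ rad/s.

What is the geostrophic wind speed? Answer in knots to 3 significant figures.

108 knots

Coriolis parameter at 59°N:
f = 2Ω sin φ = 2 × 7.29×10⁻⁵ × sin 59° = 1.25×10⁻⁴ s⁻¹
Pressure gradient: |∂P/∂n| = 1100 Pa / 128000 m = 8.59×10⁻³ Pa/m
Geostrophic balance (pressure-gradient force = Coriolis force):
V_g = (1/(fρ)) |∂P/∂n| = 8.59×10⁻³ / (1.25×10⁻⁴ × 1.24) = 55.5 m/s
Converting: 55.5 m/s × 1.944 = 108 knots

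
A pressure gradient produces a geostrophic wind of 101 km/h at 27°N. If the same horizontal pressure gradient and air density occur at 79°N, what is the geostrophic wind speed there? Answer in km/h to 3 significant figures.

46.7 km/h

With the same pressure gradient and density, V_g ∝ 1/f ∝ 1/sin φ.
V₂ = V₁ · sin φ₁ / sin φ₂ = 101 × sin 27° / sin 79°
V₂ = 101 × 0.4540/0.9816 = 46.7 km/h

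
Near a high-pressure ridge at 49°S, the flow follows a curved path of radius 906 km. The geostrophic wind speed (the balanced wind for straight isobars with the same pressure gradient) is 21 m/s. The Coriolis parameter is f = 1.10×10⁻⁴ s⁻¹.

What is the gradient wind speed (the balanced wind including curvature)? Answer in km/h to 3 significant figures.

108 km/h

Around a high, pressure-gradient force acts outward with centrifugal, so Coriolis balances both:
fV = (1/ρ)|∂P/∂n| + V²/R  →  V² − fR·V + fR·V_g = 0
With fR = 1.10×10⁻⁴ × 906×10³ m = 99.7 m/s:
V = [fR − √((fR)² − 4 fR V_g)]/2 = [99.7 − √(99.7² − 4×99.7×21)]/2 = 30.1 m/s
Supergeostrophic (V > V_g = 21 m/s), as expected around a high.
Converting: 30.1 m/s × 3.6 = 108 km/h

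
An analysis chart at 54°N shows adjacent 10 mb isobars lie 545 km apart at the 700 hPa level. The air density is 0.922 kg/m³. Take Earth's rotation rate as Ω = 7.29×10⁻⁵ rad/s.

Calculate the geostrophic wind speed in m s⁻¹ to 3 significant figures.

Coriolis parameter at 54°N:
f = 2Ω sin φ = 2 × 7.29×10⁻⁵ × sin 54° = 1.18×10⁻⁴ s⁻¹
Pressure gradient: |∂P/∂n| = 1000 Pa / 545000 m = 1.83×10⁻³ Pa/m
Geostrophic balance (pressure-gradient force = Coriolis force):
V_g = (1/(fρ)) |∂P/∂n| = 1.83×10⁻³ / (1.18×10⁻⁴ × 0.922) = 16.9 m/s

16.9 m s⁻¹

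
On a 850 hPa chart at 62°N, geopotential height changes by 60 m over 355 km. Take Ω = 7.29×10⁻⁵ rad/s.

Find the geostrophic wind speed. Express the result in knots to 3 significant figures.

25.0 knots

Coriolis parameter at 62°N:
f = 2Ω sin φ = 2 × 7.29×10⁻⁵ × sin 62° = 1.29×10⁻⁴ s⁻¹
Height gradient: |∂Z/∂n| = 60 m / 355000 m = 1.69×10⁻⁴
On a pressure surface, geostrophic balance gives V_g = (g/f)|∂Z/∂n|:
V_g = 9.81 × 1.69×10⁻⁴ / 1.29×10⁻⁴ = 12.9 m/s
Converting: 12.9 m/s × 1.944 = 25.0 knots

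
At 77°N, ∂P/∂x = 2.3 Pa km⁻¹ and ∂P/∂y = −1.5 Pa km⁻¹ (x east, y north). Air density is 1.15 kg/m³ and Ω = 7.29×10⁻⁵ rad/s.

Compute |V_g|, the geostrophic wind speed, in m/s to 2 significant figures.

17 m/s

Coriolis parameter at 77°N:
f = 2Ω sin φ = 2 × 7.29×10⁻⁵ × sin 77° = 1.42×10⁻⁴ s⁻¹
Component geostrophic relations (x east, y north):
u_g = −(1/(fρ)) ∂P/∂y,  v_g = (1/(fρ)) ∂P/∂x
u_g = −(−1.5×10⁻³)/(1.42×10⁻⁴ × 1.15) = 9.18 m/s;  v_g = (2.3×10⁻³)/(1.42×10⁻⁴ × 1.15) = 14.1 m/s
|V_g| = √(u_g² + v_g²) = 16.8 m/s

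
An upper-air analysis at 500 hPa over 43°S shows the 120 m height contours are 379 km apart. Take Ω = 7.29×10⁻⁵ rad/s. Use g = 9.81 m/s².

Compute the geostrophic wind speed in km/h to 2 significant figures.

Coriolis parameter at 43°S:
f = 2Ω sin φ = 2 × 7.29×10⁻⁵ × sin 43° = 9.94×10⁻⁵ s⁻¹
Height gradient: |∂Z/∂n| = 120 m / 379000 m = 3.17×10⁻⁴
On a pressure surface, geostrophic balance gives V_g = (g/f)|∂Z/∂n|:
V_g = 9.81 × 3.17×10⁻⁴ / 9.94×10⁻⁵ = 31.2 m/s
Converting: 31.2 m/s × 3.6 = 110 km/h

110 km/h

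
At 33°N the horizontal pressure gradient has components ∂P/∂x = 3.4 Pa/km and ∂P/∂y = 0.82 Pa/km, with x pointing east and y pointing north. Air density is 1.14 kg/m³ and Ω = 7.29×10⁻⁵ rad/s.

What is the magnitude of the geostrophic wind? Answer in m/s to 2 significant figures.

Coriolis parameter at 33°N:
f = 2Ω sin φ = 2 × 7.29×10⁻⁵ × sin 33° = 7.94×10⁻⁵ s⁻¹
Component geostrophic relations (x east, y north):
u_g = −(1/(fρ)) ∂P/∂y,  v_g = (1/(fρ)) ∂P/∂x
u_g = −(0.82×10⁻³)/(7.94×10⁻⁵ × 1.14) = −9.06 m/s;  v_g = (3.4×10⁻³)/(7.94×10⁻⁵ × 1.14) = 37.6 m/s
|V_g| = √(u_g² + v_g²) = 38.6 m/s

39 m/s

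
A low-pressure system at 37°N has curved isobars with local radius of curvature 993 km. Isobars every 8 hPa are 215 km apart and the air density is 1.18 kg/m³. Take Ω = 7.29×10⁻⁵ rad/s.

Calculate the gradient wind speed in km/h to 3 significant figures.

98.5 km/h

Coriolis parameter at 37°N:
f = 2Ω sin φ = 2 × 7.29×10⁻⁵ × sin 37° = 8.77×10⁻⁵ s⁻¹
Pressure gradient: |∂P/∂n| = 800 Pa / 215000 m = 3.72×10⁻³ Pa/m
Geostrophic speed: V_g = |∂P/∂n|/(fρ) = 3.72×10⁻³/(8.77×10⁻⁵ × 1.18) = 35.9 m/s
Around a low, centrifugal force acts outward with Coriolis, so pressure-gradient force balances both:
(1/ρ)|∂P/∂n| = fV + V²/R  →  V² + fR·V − fR·V_g = 0
With fR = 8.77×10⁻⁵ × 993×10³ m = 87.1 m/s:
V = [−fR + √((fR)² + 4 fR V_g)]/2 = [−87.1 + √(87.1² + 4×87.1×35.9)]/2 = 27.4 m/s
Subgeostrophic (V < V_g = 35.9 m/s), as expected around a low.
Converting: 27.4 m/s × 3.6 = 98.5 km/h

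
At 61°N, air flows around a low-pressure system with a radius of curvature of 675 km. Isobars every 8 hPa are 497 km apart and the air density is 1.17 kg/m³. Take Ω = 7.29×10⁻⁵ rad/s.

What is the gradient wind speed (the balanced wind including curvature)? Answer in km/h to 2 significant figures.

35 km/h

Coriolis parameter at 61°N:
f = 2Ω sin φ = 2 × 7.29×10⁻⁵ × sin 61° = 1.28×10⁻⁴ s⁻¹
Pressure gradient: |∂P/∂n| = 800 Pa / 497000 m = 1.61×10⁻³ Pa/m
Geostrophic speed: V_g = |∂P/∂n|/(fρ) = 1.61×10⁻³/(1.28×10⁻⁴ × 1.17) = 10.8 m/s
Around a low, centrifugal force acts outward with Coriolis, so pressure-gradient force balances both:
(1/ρ)|∂P/∂n| = fV + V²/R  →  V² + fR·V − fR·V_g = 0
With fR = 1.28×10⁻⁴ × 675×10³ m = 86.1 m/s:
V = [−fR + √((fR)² + 4 fR V_g)]/2 = [−86.1 + √(86.1² + 4×86.1×10.8)]/2 = 9.7 m/s
Subgeostrophic (V < V_g = 10.8 m/s), as expected around a low.
Converting: 9.7 m/s × 3.6 = 35 km/h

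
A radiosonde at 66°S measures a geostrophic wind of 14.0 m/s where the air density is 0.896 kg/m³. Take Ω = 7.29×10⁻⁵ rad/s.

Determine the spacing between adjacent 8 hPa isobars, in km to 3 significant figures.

479 km

Coriolis parameter at 66°S:
f = 2Ω sin φ = 2 × 7.29×10⁻⁵ × sin 66° = 1.33×10⁻⁴ s⁻¹
Geostrophic balance rearranged: |∂P/∂n| = f ρ V_g
|∂P/∂n| = 1.33×10⁻⁴ × 0.896 × 14.0 = 1.67×10⁻³ Pa/m
Isobar spacing: Δn = ΔP/|∂P/∂n| = 800 Pa / 1.67×10⁻³ Pa/m = 478813 m ≈ 479 km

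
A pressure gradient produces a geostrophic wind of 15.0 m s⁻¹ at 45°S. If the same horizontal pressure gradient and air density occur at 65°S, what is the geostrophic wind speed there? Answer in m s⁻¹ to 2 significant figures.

With the same pressure gradient and density, V_g ∝ 1/f ∝ 1/sin φ.
V₂ = V₁ · sin φ₁ / sin φ₂ = 15.0 × sin 45° / sin 65°
V₂ = 15.0 × 0.7071/0.9063 = 12 m s⁻¹

12 m s⁻¹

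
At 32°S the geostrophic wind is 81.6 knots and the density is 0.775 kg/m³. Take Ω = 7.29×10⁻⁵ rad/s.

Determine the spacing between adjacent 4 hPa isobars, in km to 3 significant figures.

Coriolis parameter at 32°S:
f = 2Ω sin φ = 2 × 7.29×10⁻⁵ × sin 32° = 7.73×10⁻⁵ s⁻¹
Wind speed in SI: 81.6 knots = 42.0 m/s
Geostrophic balance rearranged: |∂P/∂n| = f ρ V_g
|∂P/∂n| = 7.73×10⁻⁵ × 0.775 × 42.0 = 2.51×10⁻³ Pa/m
Isobar spacing: Δn = ΔP/|∂P/∂n| = 400 Pa / 2.51×10⁻³ Pa/m = 159134 m ≈ 159 km

159 km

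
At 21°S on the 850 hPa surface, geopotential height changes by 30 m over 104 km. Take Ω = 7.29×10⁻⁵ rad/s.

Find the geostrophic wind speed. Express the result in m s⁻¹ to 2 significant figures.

54 m s⁻¹

Coriolis parameter at 21°S:
f = 2Ω sin φ = 2 × 7.29×10⁻⁵ × sin 21° = 5.23×10⁻⁵ s⁻¹
Height gradient: |∂Z/∂n| = 30 m / 104000 m = 2.88×10⁻⁴
On a pressure surface, geostrophic balance gives V_g = (g/f)|∂Z/∂n|:
V_g = 9.81 × 2.88×10⁻⁴ / 5.23×10⁻⁵ = 54.2 m/s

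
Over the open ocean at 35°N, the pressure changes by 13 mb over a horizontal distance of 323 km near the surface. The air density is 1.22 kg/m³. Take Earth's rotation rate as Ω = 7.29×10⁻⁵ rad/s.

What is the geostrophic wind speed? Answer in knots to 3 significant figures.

Coriolis parameter at 35°N:
f = 2Ω sin φ = 2 × 7.29×10⁻⁵ × sin 35° = 8.36×10⁻⁵ s⁻¹
Pressure gradient: |∂P/∂n| = 1300 Pa / 323000 m = 4.02×10⁻³ Pa/m
Geostrophic balance (pressure-gradient force = Coriolis force):
V_g = (1/(fρ)) |∂P/∂n| = 4.02×10⁻³ / (8.36×10⁻⁵ × 1.22) = 39.4 m/s
Converting: 39.4 m/s × 1.944 = 76.7 knots

76.7 knots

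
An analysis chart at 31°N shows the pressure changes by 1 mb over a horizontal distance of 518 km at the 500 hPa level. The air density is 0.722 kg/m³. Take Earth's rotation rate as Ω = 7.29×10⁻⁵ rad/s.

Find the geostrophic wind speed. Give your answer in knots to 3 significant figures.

6.92 knots

Coriolis parameter at 31°N:
f = 2Ω sin φ = 2 × 7.29×10⁻⁵ × sin 31° = 7.51×10⁻⁵ s⁻¹
Pressure gradient: |∂P/∂n| = 100 Pa / 518000 m = 1.93×10⁻⁴ Pa/m
Geostrophic balance (pressure-gradient force = Coriolis force):
V_g = (1/(fρ)) |∂P/∂n| = 1.93×10⁻⁴ / (7.51×10⁻⁵ × 0.722) = 3.56 m/s
Converting: 3.56 m/s × 1.944 = 6.92 knots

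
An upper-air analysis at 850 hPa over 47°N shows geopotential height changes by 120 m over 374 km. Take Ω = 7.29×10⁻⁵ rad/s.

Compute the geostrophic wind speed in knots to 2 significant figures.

Coriolis parameter at 47°N:
f = 2Ω sin φ = 2 × 7.29×10⁻⁵ × sin 47° = 1.07×10⁻⁴ s⁻¹
Height gradient: |∂Z/∂n| = 120 m / 374000 m = 3.21×10⁻⁴
On a pressure surface, geostrophic balance gives V_g = (g/f)|∂Z/∂n|:
V_g = 9.81 × 3.21×10⁻⁴ / 1.07×10⁻⁴ = 29.5 m/s
Converting: 29.5 m/s × 1.944 = 57 knots

57 knots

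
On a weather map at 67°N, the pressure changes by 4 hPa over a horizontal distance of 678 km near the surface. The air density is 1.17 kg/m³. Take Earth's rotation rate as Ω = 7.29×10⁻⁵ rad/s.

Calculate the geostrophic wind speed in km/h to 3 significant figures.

Coriolis parameter at 67°N:
f = 2Ω sin φ = 2 × 7.29×10⁻⁵ × sin 67° = 1.34×10⁻⁴ s⁻¹
Pressure gradient: |∂P/∂n| = 400 Pa / 678000 m = 5.90×10⁻⁴ Pa/m
Geostrophic balance (pressure-gradient force = Coriolis force):
V_g = (1/(fρ)) |∂P/∂n| = 5.90×10⁻⁴ / (1.34×10⁻⁴ × 1.17) = 3.76 m/s
Converting: 3.76 m/s × 3.6 = 13.5 km/h

13.5 km/h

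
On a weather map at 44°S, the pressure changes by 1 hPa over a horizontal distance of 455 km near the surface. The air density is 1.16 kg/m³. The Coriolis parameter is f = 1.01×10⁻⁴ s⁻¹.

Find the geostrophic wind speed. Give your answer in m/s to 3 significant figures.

1.88 m/s

Pressure gradient: |∂P/∂n| = 100 Pa / 455000 m = 2.20×10⁻⁴ Pa/m
Geostrophic balance (pressure-gradient force = Coriolis force):
V_g = (1/(fρ)) |∂P/∂n| = 2.20×10⁻⁴ / (1.01×10⁻⁴ × 1.16) = 1.88 m/s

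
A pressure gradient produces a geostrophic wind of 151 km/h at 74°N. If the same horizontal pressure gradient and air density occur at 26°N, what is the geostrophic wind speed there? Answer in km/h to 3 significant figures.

331 km/h

With the same pressure gradient and density, V_g ∝ 1/f ∝ 1/sin φ.
V₂ = V₁ · sin φ₁ / sin φ₂ = 151 × sin 74° / sin 26°
V₂ = 151 × 0.9613/0.4384 = 331 km/h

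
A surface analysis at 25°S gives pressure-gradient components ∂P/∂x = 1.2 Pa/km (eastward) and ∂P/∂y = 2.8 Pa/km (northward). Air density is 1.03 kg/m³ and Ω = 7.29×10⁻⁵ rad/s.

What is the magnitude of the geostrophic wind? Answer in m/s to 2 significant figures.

Coriolis parameter at 25°S:
f = 2Ω sin φ = 2 × 7.29×10⁻⁵ × sin 25° = 6.16×10⁻⁵ s⁻¹
In the Southern Hemisphere f is negative: f = −6.16×10⁻⁵ s⁻¹.
Component geostrophic relations (x east, y north):
u_g = −(1/(fρ)) ∂P/∂y,  v_g = (1/(fρ)) ∂P/∂x
u_g = −(2.8×10⁻³)/(−6.16×10⁻⁵ × 1.03) = 44.1 m/s;  v_g = (1.2×10⁻³)/(−6.16×10⁻⁵ × 1.03) = −18.9 m/s
|V_g| = √(u_g² + v_g²) = 48.0 m/s

48 m/s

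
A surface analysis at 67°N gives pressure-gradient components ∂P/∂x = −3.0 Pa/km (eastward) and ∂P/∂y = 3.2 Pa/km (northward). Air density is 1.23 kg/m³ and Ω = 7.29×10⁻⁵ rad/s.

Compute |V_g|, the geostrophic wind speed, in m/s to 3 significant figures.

26.6 m/s

Coriolis parameter at 67°N:
f = 2Ω sin φ = 2 × 7.29×10⁻⁵ × sin 67° = 1.34×10⁻⁴ s⁻¹
Component geostrophic relations (x east, y north):
u_g = −(1/(fρ)) ∂P/∂y,  v_g = (1/(fρ)) ∂P/∂x
u_g = −(3.2×10⁻³)/(1.34×10⁻⁴ × 1.23) = −19.4 m/s;  v_g = (−3.0×10⁻³)/(1.34×10⁻⁴ × 1.23) = −18.2 m/s
|V_g| = √(u_g² + v_g²) = 26.6 m/s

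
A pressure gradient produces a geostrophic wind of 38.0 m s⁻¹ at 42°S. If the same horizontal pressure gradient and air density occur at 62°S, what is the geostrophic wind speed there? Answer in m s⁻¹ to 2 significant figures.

29 m s⁻¹

With the same pressure gradient and density, V_g ∝ 1/f ∝ 1/sin φ.
V₂ = V₁ · sin φ₁ / sin φ₂ = 38.0 × sin 42° / sin 62°
V₂ = 38.0 × 0.6691/0.8829 = 29 m s⁻¹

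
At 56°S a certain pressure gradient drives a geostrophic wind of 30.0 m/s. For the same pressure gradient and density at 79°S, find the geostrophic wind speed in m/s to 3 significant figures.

With the same pressure gradient and density, V_g ∝ 1/f ∝ 1/sin φ.
V₂ = V₁ · sin φ₁ / sin φ₂ = 30.0 × sin 56° / sin 79°
V₂ = 30.0 × 0.8290/0.9816 = 25.3 m/s

25.3 m/s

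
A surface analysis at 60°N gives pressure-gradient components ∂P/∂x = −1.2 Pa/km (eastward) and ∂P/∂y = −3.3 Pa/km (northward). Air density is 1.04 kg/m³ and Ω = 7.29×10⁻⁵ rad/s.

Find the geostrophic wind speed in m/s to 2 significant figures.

27 m/s

Coriolis parameter at 60°N:
f = 2Ω sin φ = 2 × 7.29×10⁻⁵ × sin 60° = 1.26×10⁻⁴ s⁻¹
Component geostrophic relations (x east, y north):
u_g = −(1/(fρ)) ∂P/∂y,  v_g = (1/(fρ)) ∂P/∂x
u_g = −(−3.3×10⁻³)/(1.26×10⁻⁴ × 1.04) = 25.1 m/s;  v_g = (−1.2×10⁻³)/(1.26×10⁻⁴ × 1.04) = −9.14 m/s
|V_g| = √(u_g² + v_g²) = 26.7 m/s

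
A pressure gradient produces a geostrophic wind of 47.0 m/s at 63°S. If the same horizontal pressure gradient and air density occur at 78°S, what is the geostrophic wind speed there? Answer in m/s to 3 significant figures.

With the same pressure gradient and density, V_g ∝ 1/f ∝ 1/sin φ.
V₂ = V₁ · sin φ₁ / sin φ₂ = 47.0 × sin 63° / sin 78°
V₂ = 47.0 × 0.8910/0.9781 = 42.8 m/s

42.8 m/s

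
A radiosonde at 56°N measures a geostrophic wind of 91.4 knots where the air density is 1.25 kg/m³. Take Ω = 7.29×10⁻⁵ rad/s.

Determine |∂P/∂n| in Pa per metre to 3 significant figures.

Coriolis parameter at 56°N:
f = 2Ω sin φ = 2 × 7.29×10⁻⁵ × sin 56° = 1.21×10⁻⁴ s⁻¹
Wind speed in SI: 91.4 knots = 47.0 m/s
Geostrophic balance rearranged: |∂P/∂n| = f ρ V_g
|∂P/∂n| = 1.21×10⁻⁴ × 1.25 × 47.0 = 7.10×10⁻³ Pa/m

7.10×10⁻³ Pa/m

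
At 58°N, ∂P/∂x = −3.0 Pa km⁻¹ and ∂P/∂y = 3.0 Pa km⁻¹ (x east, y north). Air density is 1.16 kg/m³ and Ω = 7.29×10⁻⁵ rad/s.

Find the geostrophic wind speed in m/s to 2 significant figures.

30 m/s

Coriolis parameter at 58°N:
f = 2Ω sin φ = 2 × 7.29×10⁻⁵ × sin 58° = 1.24×10⁻⁴ s⁻¹
Component geostrophic relations (x east, y north):
u_g = −(1/(fρ)) ∂P/∂y,  v_g = (1/(fρ)) ∂P/∂x
u_g = −(3.0×10⁻³)/(1.24×10⁻⁴ × 1.16) = −20.9 m/s;  v_g = (−3.0×10⁻³)/(1.24×10⁻⁴ × 1.16) = −20.9 m/s
|V_g| = √(u_g² + v_g²) = 29.6 m/s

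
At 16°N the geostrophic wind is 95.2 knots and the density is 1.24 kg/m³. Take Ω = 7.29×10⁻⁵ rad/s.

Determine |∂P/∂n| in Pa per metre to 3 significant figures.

Coriolis parameter at 16°N:
f = 2Ω sin φ = 2 × 7.29×10⁻⁵ × sin 16° = 4.02×10⁻⁵ s⁻¹
Wind speed in SI: 95.2 knots = 49.0 m/s
Geostrophic balance rearranged: |∂P/∂n| = f ρ V_g
|∂P/∂n| = 4.02×10⁻⁵ × 1.24 × 49.0 = 2.44×10⁻³ Pa/m

2.44×10⁻³ Pa/m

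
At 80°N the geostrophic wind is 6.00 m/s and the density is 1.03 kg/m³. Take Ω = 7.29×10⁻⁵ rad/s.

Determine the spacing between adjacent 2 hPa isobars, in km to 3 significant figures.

Coriolis parameter at 80°N:
f = 2Ω sin φ = 2 × 7.29×10⁻⁵ × sin 80° = 1.44×10⁻⁴ s⁻¹
Geostrophic balance rearranged: |∂P/∂n| = f ρ V_g
|∂P/∂n| = 1.44×10⁻⁴ × 1.03 × 6.00 = 8.87×10⁻⁴ Pa/m
Isobar spacing: Δn = ΔP/|∂P/∂n| = 200 Pa / 8.87×10⁻⁴ Pa/m = 225389 m ≈ 225 km

225 km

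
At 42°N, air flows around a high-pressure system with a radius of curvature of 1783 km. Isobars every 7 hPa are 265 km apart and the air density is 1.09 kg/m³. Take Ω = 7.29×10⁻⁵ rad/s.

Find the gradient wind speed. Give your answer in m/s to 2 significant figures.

Coriolis parameter at 42°N:
f = 2Ω sin φ = 2 × 7.29×10⁻⁵ × sin 42° = 9.76×10⁻⁵ s⁻¹
Pressure gradient: |∂P/∂n| = 700 Pa / 265000 m = 2.64×10⁻³ Pa/m
Geostrophic speed: V_g = |∂P/∂n|/(fρ) = 2.64×10⁻³/(9.76×10⁻⁵ × 1.09) = 24.8 m/s
Around a high, pressure-gradient force acts outward with centrifugal, so Coriolis balances both:
fV = (1/ρ)|∂P/∂n| + V²/R  →  V² − fR·V + fR·V_g = 0
With fR = 9.76×10⁻⁵ × 1783×10³ m = 174 m/s:
V = [fR − √((fR)² − 4 fR V_g)]/2 = [174 − √(174² − 4×174×24.8)]/2 = 30 m/s
Supergeostrophic (V > V_g = 24.8 m/s), as expected around a high.

30 m/s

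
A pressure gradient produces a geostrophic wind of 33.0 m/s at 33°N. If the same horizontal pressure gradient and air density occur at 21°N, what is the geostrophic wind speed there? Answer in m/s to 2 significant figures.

50 m/s

With the same pressure gradient and density, V_g ∝ 1/f ∝ 1/sin φ.
V₂ = V₁ · sin φ₁ / sin φ₂ = 33.0 × sin 33° / sin 21°
V₂ = 33.0 × 0.5446/0.3584 = 50 m/s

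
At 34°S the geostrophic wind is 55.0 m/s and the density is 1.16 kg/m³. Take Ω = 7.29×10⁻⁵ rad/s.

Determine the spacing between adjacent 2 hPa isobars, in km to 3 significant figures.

Coriolis parameter at 34°S:
f = 2Ω sin φ = 2 × 7.29×10⁻⁵ × sin 34° = 8.15×10⁻⁵ s⁻¹
Geostrophic balance rearranged: |∂P/∂n| = f ρ V_g
|∂P/∂n| = 8.15×10⁻⁵ × 1.16 × 55.0 = 5.20×10⁻³ Pa/m
Isobar spacing: Δn = ΔP/|∂P/∂n| = 200 Pa / 5.20×10⁻³ Pa/m = 38449 m ≈ 38.4 km

38.4 km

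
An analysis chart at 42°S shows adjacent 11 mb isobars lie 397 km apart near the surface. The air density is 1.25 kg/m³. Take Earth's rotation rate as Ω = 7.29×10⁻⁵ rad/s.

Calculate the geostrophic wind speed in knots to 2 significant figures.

44 knots

Coriolis parameter at 42°S:
f = 2Ω sin φ = 2 × 7.29×10⁻⁵ × sin 42° = 9.76×10⁻⁵ s⁻¹
Pressure gradient: |∂P/∂n| = 1100 Pa / 397000 m = 2.77×10⁻³ Pa/m
Geostrophic balance (pressure-gradient force = Coriolis force):
V_g = (1/(fρ)) |∂P/∂n| = 2.77×10⁻³ / (9.76×10⁻⁵ × 1.25) = 22.7 m/s
Converting: 22.7 m/s × 1.944 = 44 knots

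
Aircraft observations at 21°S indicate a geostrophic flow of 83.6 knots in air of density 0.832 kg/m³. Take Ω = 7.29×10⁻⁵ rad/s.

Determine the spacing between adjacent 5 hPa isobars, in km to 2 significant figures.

270 km

Coriolis parameter at 21°S:
f = 2Ω sin φ = 2 × 7.29×10⁻⁵ × sin 21° = 5.23×10⁻⁵ s⁻¹
Wind speed in SI: 83.6 knots = 43.0 m/s
Geostrophic balance rearranged: |∂P/∂n| = f ρ V_g
|∂P/∂n| = 5.23×10⁻⁵ × 0.832 × 43.0 = 1.87×10⁻³ Pa/m
Isobar spacing: Δn = ΔP/|∂P/∂n| = 500 Pa / 1.87×10⁻³ Pa/m = 267433 m ≈ 270 km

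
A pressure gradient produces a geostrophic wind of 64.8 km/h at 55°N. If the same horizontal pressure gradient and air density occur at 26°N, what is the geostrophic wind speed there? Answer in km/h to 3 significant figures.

121 km/h

With the same pressure gradient and density, V_g ∝ 1/f ∝ 1/sin φ.
V₂ = V₁ · sin φ₁ / sin φ₂ = 64.8 × sin 55° / sin 26°
V₂ = 64.8 × 0.8192/0.4384 = 121 km/h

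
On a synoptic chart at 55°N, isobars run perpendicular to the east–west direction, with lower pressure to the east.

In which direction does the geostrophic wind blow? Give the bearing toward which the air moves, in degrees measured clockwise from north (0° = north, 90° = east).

The pressure-gradient force points toward the east (bearing 090°).
Geostrophic balance: in the Northern Hemisphere the Coriolis force deflects motion to the right, so the geostrophic wind blows 90° to the right of the pressure-gradient force (low pressure on the left).
Rotating 090° by 90° clockwise gives 180° — the wind blows toward the south.

180°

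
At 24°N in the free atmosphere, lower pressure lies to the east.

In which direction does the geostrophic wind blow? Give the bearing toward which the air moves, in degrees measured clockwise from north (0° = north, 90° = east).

The pressure-gradient force points toward the east (bearing 090°).
Geostrophic balance: in the Northern Hemisphere the Coriolis force deflects motion to the right, so the geostrophic wind blows 90° to the right of the pressure-gradient force (low pressure on the left).
Rotating 090° by 90° clockwise gives 180° — the wind blows toward the south.

180°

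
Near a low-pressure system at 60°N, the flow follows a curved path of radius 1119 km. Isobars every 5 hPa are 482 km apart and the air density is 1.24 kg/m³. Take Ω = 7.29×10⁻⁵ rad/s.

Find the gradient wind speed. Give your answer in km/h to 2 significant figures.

23 km/h

Coriolis parameter at 60°N:
f = 2Ω sin φ = 2 × 7.29×10⁻⁵ × sin 60° = 1.26×10⁻⁴ s⁻¹
Pressure gradient: |∂P/∂n| = 500 Pa / 482000 m = 1.04×10⁻³ Pa/m
Geostrophic speed: V_g = |∂P/∂n|/(fρ) = 1.04×10⁻³/(1.26×10⁻⁴ × 1.24) = 6.63 m/s
Around a low, centrifugal force acts outward with Coriolis, so pressure-gradient force balances both:
(1/ρ)|∂P/∂n| = fV + V²/R  →  V² + fR·V − fR·V_g = 0
With fR = 1.26×10⁻⁴ × 1119×10³ m = 141 m/s:
V = [−fR + √((fR)² + 4 fR V_g)]/2 = [−141 + √(141² + 4×141×6.63)]/2 = 6.34 m/s
Subgeostrophic (V < V_g = 6.63 m/s), as expected around a low.
Converting: 6.34 m/s × 3.6 = 23 km/h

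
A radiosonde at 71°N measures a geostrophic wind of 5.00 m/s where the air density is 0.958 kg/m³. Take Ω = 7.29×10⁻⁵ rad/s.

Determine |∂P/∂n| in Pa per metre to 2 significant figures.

6.6×10⁻⁴ Pa/m

Coriolis parameter at 71°N:
f = 2Ω sin φ = 2 × 7.29×10⁻⁵ × sin 71° = 1.38×10⁻⁴ s⁻¹
Geostrophic balance rearranged: |∂P/∂n| = f ρ V_g
|∂P/∂n| = 1.38×10⁻⁴ × 0.958 × 5.00 = 6.60×10⁻⁴ Pa/m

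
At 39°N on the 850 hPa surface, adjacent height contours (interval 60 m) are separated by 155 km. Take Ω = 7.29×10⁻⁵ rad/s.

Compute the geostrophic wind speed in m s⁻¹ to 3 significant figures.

Coriolis parameter at 39°N:
f = 2Ω sin φ = 2 × 7.29×10⁻⁵ × sin 39° = 9.18×10⁻⁵ s⁻¹
Height gradient: |∂Z/∂n| = 60 m / 155000 m = 3.87×10⁻⁴
On a pressure surface, geostrophic balance gives V_g = (g/f)|∂Z/∂n|:
V_g = 9.81 × 3.87×10⁻⁴ / 9.18×10⁻⁵ = 41.4 m/s

41.4 m s⁻¹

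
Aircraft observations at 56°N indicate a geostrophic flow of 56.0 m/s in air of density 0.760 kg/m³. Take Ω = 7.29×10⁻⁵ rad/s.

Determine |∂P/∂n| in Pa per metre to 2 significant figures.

5.1×10⁻³ Pa/m

Coriolis parameter at 56°N:
f = 2Ω sin φ = 2 × 7.29×10⁻⁵ × sin 56° = 1.21×10⁻⁴ s⁻¹
Geostrophic balance rearranged: |∂P/∂n| = f ρ V_g
|∂P/∂n| = 1.21×10⁻⁴ × 0.760 × 56.0 = 5.14×10⁻³ Pa/m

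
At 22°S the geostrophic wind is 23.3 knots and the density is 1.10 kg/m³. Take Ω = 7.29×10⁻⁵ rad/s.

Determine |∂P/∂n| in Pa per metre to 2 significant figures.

Coriolis parameter at 22°S:
f = 2Ω sin φ = 2 × 7.29×10⁻⁵ × sin 22° = 5.46×10⁻⁵ s⁻¹
Wind speed in SI: 23.3 knots = 12.0 m/s
Geostrophic balance rearranged: |∂P/∂n| = f ρ V_g
|∂P/∂n| = 5.46×10⁻⁵ × 1.10 × 12.0 = 7.20×10⁻⁴ Pa/m

7.2×10⁻⁴ Pa/m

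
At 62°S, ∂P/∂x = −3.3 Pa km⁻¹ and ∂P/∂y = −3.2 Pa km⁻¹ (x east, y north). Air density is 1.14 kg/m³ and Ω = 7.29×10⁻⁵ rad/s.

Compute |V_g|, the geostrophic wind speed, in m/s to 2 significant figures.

Coriolis parameter at 62°S:
f = 2Ω sin φ = 2 × 7.29×10⁻⁵ × sin 62° = 1.29×10⁻⁴ s⁻¹
In the Southern Hemisphere f is negative: f = −1.29×10⁻⁴ s⁻¹.
Component geostrophic relations (x east, y north):
u_g = −(1/(fρ)) ∂P/∂y,  v_g = (1/(fρ)) ∂P/∂x
u_g = −(−3.2×10⁻³)/(−1.29×10⁻⁴ × 1.14) = −21.8 m/s;  v_g = (−3.3×10⁻³)/(−1.29×10⁻⁴ × 1.14) = 22.5 m/s
|V_g| = √(u_g² + v_g²) = 31.3 m/s

31 m/s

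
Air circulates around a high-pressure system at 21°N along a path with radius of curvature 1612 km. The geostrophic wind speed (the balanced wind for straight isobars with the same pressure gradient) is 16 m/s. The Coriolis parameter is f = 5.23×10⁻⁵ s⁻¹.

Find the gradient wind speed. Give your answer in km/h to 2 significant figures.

Around a high, pressure-gradient force acts outward with centrifugal, so Coriolis balances both:
fV = (1/ρ)|∂P/∂n| + V²/R  →  V² − fR·V + fR·V_g = 0
With fR = 5.23×10⁻⁵ × 1612×10³ m = 84.3 m/s:
V = [fR − √((fR)² − 4 fR V_g)]/2 = [84.3 − √(84.3² − 4×84.3×16)]/2 = 21.5 m/s
Supergeostrophic (V > V_g = 16 m/s), as expected around a high.
Converting: 21.5 m/s × 3.6 = 77 km/h

77 km/h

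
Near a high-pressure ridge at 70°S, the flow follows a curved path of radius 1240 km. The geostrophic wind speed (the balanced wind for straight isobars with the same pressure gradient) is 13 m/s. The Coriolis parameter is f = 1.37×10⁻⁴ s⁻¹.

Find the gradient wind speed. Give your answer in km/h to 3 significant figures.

51.1 km/h

Around a high, pressure-gradient force acts outward with centrifugal, so Coriolis balances both:
fV = (1/ρ)|∂P/∂n| + V²/R  →  V² − fR·V + fR·V_g = 0
With fR = 1.37×10⁻⁴ × 1240×10³ m = 170 m/s:
V = [fR − √((fR)² − 4 fR V_g)]/2 = [170 − √(170² − 4×170×13)]/2 = 14.2 m/s
Supergeostrophic (V > V_g = 13 m/s), as expected around a high.
Converting: 14.2 m/s × 3.6 = 51.1 km/h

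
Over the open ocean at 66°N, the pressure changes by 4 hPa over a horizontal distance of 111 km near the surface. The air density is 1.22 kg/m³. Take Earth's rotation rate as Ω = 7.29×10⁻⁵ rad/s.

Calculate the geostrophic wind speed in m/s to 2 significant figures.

Coriolis parameter at 66°N:
f = 2Ω sin φ = 2 × 7.29×10⁻⁵ × sin 66° = 1.33×10⁻⁴ s⁻¹
Pressure gradient: |∂P/∂n| = 400 Pa / 111000 m = 3.60×10⁻³ Pa/m
Geostrophic balance (pressure-gradient force = Coriolis force):
V_g = (1/(fρ)) |∂P/∂n| = 3.60×10⁻³ / (1.33×10⁻⁴ × 1.22) = 22.2 m/s

22 m/s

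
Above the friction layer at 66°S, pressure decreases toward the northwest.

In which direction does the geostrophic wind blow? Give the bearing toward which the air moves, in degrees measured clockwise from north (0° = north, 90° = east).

225°

The pressure-gradient force points toward the northwest (bearing 315°).
Geostrophic balance: in the Southern Hemisphere the Coriolis force deflects motion to the left, so the geostrophic wind blows 90° to the left of the pressure-gradient force (low pressure on the right).
Rotating 315° by 90° counterclockwise gives 225° — the wind blows toward the southwest.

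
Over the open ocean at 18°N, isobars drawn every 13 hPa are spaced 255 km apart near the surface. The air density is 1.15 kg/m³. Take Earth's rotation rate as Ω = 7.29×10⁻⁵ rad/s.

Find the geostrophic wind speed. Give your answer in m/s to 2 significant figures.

Coriolis parameter at 18°N:
f = 2Ω sin φ = 2 × 7.29×10⁻⁵ × sin 18° = 4.51×10⁻⁵ s⁻¹
Pressure gradient: |∂P/∂n| = 1300 Pa / 255000 m = 5.10×10⁻³ Pa/m
Geostrophic balance (pressure-gradient force = Coriolis force):
V_g = (1/(fρ)) |∂P/∂n| = 5.10×10⁻³ / (4.51×10⁻⁵ × 1.15) = 98.4 m/s

98 m/s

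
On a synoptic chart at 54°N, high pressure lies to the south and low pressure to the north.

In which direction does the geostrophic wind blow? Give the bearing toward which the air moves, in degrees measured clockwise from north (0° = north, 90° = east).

090°

The pressure-gradient force points toward the north (bearing 000°).
Geostrophic balance: in the Northern Hemisphere the Coriolis force deflects motion to the right, so the geostrophic wind blows 90° to the right of the pressure-gradient force (low pressure on the left).
Rotating 000° by 90° clockwise gives 090° — the wind blows toward the east.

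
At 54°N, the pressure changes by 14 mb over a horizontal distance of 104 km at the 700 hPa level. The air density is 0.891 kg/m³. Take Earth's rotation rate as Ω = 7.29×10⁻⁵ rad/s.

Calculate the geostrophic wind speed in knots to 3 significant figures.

249 knots

Coriolis parameter at 54°N:
f = 2Ω sin φ = 2 × 7.29×10⁻⁵ × sin 54° = 1.18×10⁻⁴ s⁻¹
Pressure gradient: |∂P/∂n| = 1400 Pa / 104000 m = 1.35×10⁻² Pa/m
Geostrophic balance (pressure-gradient force = Coriolis force):
V_g = (1/(fρ)) |∂P/∂n| = 1.35×10⁻² / (1.18×10⁻⁴ × 0.891) = 128 m/s
Converting: 128 m/s × 1.944 = 249 knots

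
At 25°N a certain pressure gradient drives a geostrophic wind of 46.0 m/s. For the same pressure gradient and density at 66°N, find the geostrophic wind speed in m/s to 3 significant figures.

21.3 m/s

With the same pressure gradient and density, V_g ∝ 1/f ∝ 1/sin φ.
V₂ = V₁ · sin φ₁ / sin φ₂ = 46.0 × sin 25° / sin 66°
V₂ = 46.0 × 0.4226/0.9135 = 21.3 m/s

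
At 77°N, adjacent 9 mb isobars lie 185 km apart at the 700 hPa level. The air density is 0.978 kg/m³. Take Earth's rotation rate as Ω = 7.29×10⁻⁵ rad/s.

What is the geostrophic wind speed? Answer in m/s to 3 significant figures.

35.0 m/s

Coriolis parameter at 77°N:
f = 2Ω sin φ = 2 × 7.29×10⁻⁵ × sin 77° = 1.42×10⁻⁴ s⁻¹
Pressure gradient: |∂P/∂n| = 900 Pa / 185000 m = 4.86×10⁻³ Pa/m
Geostrophic balance (pressure-gradient force = Coriolis force):
V_g = (1/(fρ)) |∂P/∂n| = 4.86×10⁻³ / (1.42×10⁻⁴ × 0.978) = 35.0 m/s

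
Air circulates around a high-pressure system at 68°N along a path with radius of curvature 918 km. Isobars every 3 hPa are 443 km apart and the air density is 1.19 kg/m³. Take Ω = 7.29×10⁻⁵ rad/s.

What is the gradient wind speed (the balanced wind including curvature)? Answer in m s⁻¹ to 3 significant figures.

Coriolis parameter at 68°N:
f = 2Ω sin φ = 2 × 7.29×10⁻⁵ × sin 68° = 1.35×10⁻⁴ s⁻¹
Pressure gradient: |∂P/∂n| = 300 Pa / 443000 m = 6.77×10⁻⁴ Pa/m
Geostrophic speed: V_g = |∂P/∂n|/(fρ) = 6.77×10⁻⁴/(1.35×10⁻⁴ × 1.19) = 4.21 m/s
Around a high, pressure-gradient force acts outward with centrifugal, so Coriolis balances both:
fV = (1/ρ)|∂P/∂n| + V²/R  →  V² − fR·V + fR·V_g = 0
With fR = 1.35×10⁻⁴ × 918×10³ m = 124 m/s:
V = [fR − √((fR)² − 4 fR V_g)]/2 = [124 − √(124² − 4×124×4.21)]/2 = 4.36 m/s
Supergeostrophic (V > V_g = 4.21 m/s), as expected around a high.

4.36 m s⁻¹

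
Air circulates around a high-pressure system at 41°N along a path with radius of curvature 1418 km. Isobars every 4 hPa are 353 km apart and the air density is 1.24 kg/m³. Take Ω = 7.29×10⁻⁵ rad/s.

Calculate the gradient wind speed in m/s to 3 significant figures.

10.3 m/s

Coriolis parameter at 41°N:
f = 2Ω sin φ = 2 × 7.29×10⁻⁵ × sin 41° = 9.57×10⁻⁵ s⁻¹
Pressure gradient: |∂P/∂n| = 400 Pa / 353000 m = 1.13×10⁻³ Pa/m
Geostrophic speed: V_g = |∂P/∂n|/(fρ) = 1.13×10⁻³/(9.57×10⁻⁵ × 1.24) = 9.55 m/s
Around a high, pressure-gradient force acts outward with centrifugal, so Coriolis balances both:
fV = (1/ρ)|∂P/∂n| + V²/R  →  V² − fR·V + fR·V_g = 0
With fR = 9.57×10⁻⁵ × 1418×10³ m = 136 m/s:
V = [fR − √((fR)² − 4 fR V_g)]/2 = [136 − √(136² − 4×136×9.55)]/2 = 10.3 m/s
Supergeostrophic (V > V_g = 9.55 m/s), as expected around a high.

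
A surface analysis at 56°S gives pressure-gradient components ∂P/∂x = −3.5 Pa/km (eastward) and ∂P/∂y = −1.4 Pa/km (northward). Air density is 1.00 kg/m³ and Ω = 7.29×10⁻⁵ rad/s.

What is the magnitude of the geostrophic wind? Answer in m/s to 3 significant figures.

31.2 m/s

Coriolis parameter at 56°S:
f = 2Ω sin φ = 2 × 7.29×10⁻⁵ × sin 56° = 1.21×10⁻⁴ s⁻¹
In the Southern Hemisphere f is negative: f = −1.21×10⁻⁴ s⁻¹.
Component geostrophic relations (x east, y north):
u_g = −(1/(fρ)) ∂P/∂y,  v_g = (1/(fρ)) ∂P/∂x
u_g = −(−1.4×10⁻³)/(−1.21×10⁻⁴ × 1.00) = −11.6 m/s;  v_g = (−3.5×10⁻³)/(−1.21×10⁻⁴ × 1.00) = 29.0 m/s
|V_g| = √(u_g² + v_g²) = 31.2 m/s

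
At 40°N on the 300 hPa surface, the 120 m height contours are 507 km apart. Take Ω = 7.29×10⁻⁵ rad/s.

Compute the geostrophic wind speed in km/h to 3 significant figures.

89.2 km/h

Coriolis parameter at 40°N:
f = 2Ω sin φ = 2 × 7.29×10⁻⁵ × sin 40° = 9.37×10⁻⁵ s⁻¹
Height gradient: |∂Z/∂n| = 120 m / 507000 m = 2.37×10⁻⁴
On a pressure surface, geostrophic balance gives V_g = (g/f)|∂Z/∂n|:
V_g = 9.81 × 2.37×10⁻⁴ / 9.37×10⁻⁵ = 24.8 m/s
Converting: 24.8 m/s × 3.6 = 89.2 km/h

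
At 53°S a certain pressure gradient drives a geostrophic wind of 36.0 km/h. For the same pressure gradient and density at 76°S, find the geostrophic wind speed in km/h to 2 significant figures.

With the same pressure gradient and density, V_g ∝ 1/f ∝ 1/sin φ.
V₂ = V₁ · sin φ₁ / sin φ₂ = 36.0 × sin 53° / sin 76°
V₂ = 36.0 × 0.7986/0.9703 = 30 km/h

30 km/h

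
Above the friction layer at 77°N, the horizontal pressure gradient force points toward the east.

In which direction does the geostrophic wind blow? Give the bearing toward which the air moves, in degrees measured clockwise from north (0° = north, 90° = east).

180°

The pressure-gradient force points toward the east (bearing 090°).
Geostrophic balance: in the Northern Hemisphere the Coriolis force deflects motion to the right, so the geostrophic wind blows 90° to the right of the pressure-gradient force (low pressure on the left).
Rotating 090° by 90° clockwise gives 180° — the wind blows toward the south.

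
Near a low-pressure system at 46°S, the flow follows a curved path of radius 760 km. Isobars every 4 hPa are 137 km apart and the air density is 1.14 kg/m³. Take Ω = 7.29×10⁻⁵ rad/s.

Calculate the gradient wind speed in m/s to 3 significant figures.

Coriolis parameter at 46°S:
f = 2Ω sin φ = 2 × 7.29×10⁻⁵ × sin 46° = 1.05×10⁻⁴ s⁻¹
Pressure gradient: |∂P/∂n| = 400 Pa / 137000 m = 2.92×10⁻³ Pa/m
Geostrophic speed: V_g = |∂P/∂n|/(fρ) = 2.92×10⁻³/(1.05×10⁻⁴ × 1.14) = 24.4 m/s
Around a low, centrifugal force acts outward with Coriolis, so pressure-gradient force balances both:
(1/ρ)|∂P/∂n| = fV + V²/R  →  V² + fR·V − fR·V_g = 0
With fR = 1.05×10⁻⁴ × 760×10³ m = 79.7 m/s:
V = [−fR + √((fR)² + 4 fR V_g)]/2 = [−79.7 + √(79.7² + 4×79.7×24.4)]/2 = 19.6 m/s
Subgeostrophic (V < V_g = 24.4 m/s), as expected around a low.

19.6 m/s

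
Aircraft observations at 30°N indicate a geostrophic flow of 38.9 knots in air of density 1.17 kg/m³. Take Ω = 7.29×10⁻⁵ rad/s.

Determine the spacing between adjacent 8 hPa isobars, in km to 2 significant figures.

470 km

Coriolis parameter at 30°N:
f = 2Ω sin φ = 2 × 7.29×10⁻⁵ × sin 30° = 7.29×10⁻⁵ s⁻¹
Wind speed in SI: 38.9 knots = 20.0 m/s
Geostrophic balance rearranged: |∂P/∂n| = f ρ V_g
|∂P/∂n| = 7.29×10⁻⁵ × 1.17 × 20.0 = 1.71×10⁻³ Pa/m
Isobar spacing: Δn = ΔP/|∂P/∂n| = 800 Pa / 1.71×10⁻³ Pa/m = 468693 m ≈ 470 km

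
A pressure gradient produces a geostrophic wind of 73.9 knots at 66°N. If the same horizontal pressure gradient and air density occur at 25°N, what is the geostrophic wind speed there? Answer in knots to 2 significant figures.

160 knots

With the same pressure gradient and density, V_g ∝ 1/f ∝ 1/sin φ.
V₂ = V₁ · sin φ₁ / sin φ₂ = 73.9 × sin 66° / sin 25°
V₂ = 73.9 × 0.9135/0.4226 = 160 knots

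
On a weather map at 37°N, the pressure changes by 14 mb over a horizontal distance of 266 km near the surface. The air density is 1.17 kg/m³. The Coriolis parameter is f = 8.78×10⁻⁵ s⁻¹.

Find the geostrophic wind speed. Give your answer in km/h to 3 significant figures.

Pressure gradient: |∂P/∂n| = 1400 Pa / 266000 m = 5.26×10⁻³ Pa/m
Geostrophic balance (pressure-gradient force = Coriolis force):
V_g = (1/(fρ)) |∂P/∂n| = 5.26×10⁻³ / (8.78×10⁻⁵ × 1.17) = 51.2 m/s
Converting: 51.2 m/s × 3.6 = 184 km/h

184 km/h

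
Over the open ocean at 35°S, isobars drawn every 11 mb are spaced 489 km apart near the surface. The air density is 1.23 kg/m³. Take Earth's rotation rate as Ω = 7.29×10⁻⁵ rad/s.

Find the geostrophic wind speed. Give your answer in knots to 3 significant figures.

42.5 knots

Coriolis parameter at 35°S:
f = 2Ω sin φ = 2 × 7.29×10⁻⁵ × sin 35° = 8.36×10⁻⁵ s⁻¹
Pressure gradient: |∂P/∂n| = 1100 Pa / 489000 m = 2.25×10⁻³ Pa/m
Geostrophic balance (pressure-gradient force = Coriolis force):
V_g = (1/(fρ)) |∂P/∂n| = 2.25×10⁻³ / (8.36×10⁻⁵ × 1.23) = 21.9 m/s
Converting: 21.9 m/s × 1.944 = 42.5 knots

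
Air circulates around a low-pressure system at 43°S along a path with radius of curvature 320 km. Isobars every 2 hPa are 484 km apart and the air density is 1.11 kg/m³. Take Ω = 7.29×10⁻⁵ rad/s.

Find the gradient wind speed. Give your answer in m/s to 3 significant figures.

Coriolis parameter at 43°S:
f = 2Ω sin φ = 2 × 7.29×10⁻⁵ × sin 43° = 9.94×10⁻⁵ s⁻¹
Pressure gradient: |∂P/∂n| = 200 Pa / 484000 m = 4.13×10⁻⁴ Pa/m
Geostrophic speed: V_g = |∂P/∂n|/(fρ) = 4.13×10⁻⁴/(9.94×10⁻⁵ × 1.11) = 3.74 m/s
Around a low, centrifugal force acts outward with Coriolis, so pressure-gradient force balances both:
(1/ρ)|∂P/∂n| = fV + V²/R  →  V² + fR·V − fR·V_g = 0
With fR = 9.94×10⁻⁵ × 320×10³ m = 31.8 m/s:
V = [−fR + √((fR)² + 4 fR V_g)]/2 = [−31.8 + √(31.8² + 4×31.8×3.74)]/2 = 3.38 m/s
Subgeostrophic (V < V_g = 3.74 m/s), as expected around a low.

3.38 m/s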